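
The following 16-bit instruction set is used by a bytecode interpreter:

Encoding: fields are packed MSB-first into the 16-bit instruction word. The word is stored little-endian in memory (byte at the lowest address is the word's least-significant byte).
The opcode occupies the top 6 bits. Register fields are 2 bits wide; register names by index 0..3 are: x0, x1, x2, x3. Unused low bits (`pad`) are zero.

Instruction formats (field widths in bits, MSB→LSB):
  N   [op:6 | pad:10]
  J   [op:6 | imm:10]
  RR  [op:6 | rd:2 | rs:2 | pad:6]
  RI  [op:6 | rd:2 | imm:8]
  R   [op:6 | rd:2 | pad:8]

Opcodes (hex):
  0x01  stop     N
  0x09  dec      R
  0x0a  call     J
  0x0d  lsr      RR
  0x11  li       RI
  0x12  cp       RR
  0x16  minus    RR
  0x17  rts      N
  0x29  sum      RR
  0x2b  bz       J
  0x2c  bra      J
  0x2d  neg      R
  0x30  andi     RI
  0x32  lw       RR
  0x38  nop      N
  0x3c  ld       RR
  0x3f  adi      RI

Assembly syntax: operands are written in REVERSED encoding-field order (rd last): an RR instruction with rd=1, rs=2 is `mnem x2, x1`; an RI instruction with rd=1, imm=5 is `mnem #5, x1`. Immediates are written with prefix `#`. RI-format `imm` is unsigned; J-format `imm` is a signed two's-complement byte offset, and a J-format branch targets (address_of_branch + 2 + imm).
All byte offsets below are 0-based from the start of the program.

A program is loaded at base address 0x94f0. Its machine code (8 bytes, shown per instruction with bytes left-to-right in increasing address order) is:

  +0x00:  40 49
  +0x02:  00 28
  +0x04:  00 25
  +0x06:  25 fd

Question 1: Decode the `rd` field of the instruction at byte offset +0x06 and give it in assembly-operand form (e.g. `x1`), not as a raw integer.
[06] 25 fd → 0xfd25
  top 6b → 0x3f → adi [RI]
  rd: (w>>8)&0x3=0x1 → x1
  imm: (w>>0)&0xff=0x25 → #37

x1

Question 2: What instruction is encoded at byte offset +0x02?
+0x02: 00 28 ⇒ word 0x2800 (little)
  top 6b → 0xa → call [J]
  imm@[9:0]=0x0 ⇒ #0

call #0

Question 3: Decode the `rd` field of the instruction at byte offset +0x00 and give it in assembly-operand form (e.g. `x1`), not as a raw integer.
+0x00: 40 49 ⇒ word 0x4940 (little)
  op=0x4940>>10=0x12 ⇒ cp (RR)
  rd@[9:8]=0x1 ⇒ x1
  rs@[7:6]=0x1 ⇒ x1

x1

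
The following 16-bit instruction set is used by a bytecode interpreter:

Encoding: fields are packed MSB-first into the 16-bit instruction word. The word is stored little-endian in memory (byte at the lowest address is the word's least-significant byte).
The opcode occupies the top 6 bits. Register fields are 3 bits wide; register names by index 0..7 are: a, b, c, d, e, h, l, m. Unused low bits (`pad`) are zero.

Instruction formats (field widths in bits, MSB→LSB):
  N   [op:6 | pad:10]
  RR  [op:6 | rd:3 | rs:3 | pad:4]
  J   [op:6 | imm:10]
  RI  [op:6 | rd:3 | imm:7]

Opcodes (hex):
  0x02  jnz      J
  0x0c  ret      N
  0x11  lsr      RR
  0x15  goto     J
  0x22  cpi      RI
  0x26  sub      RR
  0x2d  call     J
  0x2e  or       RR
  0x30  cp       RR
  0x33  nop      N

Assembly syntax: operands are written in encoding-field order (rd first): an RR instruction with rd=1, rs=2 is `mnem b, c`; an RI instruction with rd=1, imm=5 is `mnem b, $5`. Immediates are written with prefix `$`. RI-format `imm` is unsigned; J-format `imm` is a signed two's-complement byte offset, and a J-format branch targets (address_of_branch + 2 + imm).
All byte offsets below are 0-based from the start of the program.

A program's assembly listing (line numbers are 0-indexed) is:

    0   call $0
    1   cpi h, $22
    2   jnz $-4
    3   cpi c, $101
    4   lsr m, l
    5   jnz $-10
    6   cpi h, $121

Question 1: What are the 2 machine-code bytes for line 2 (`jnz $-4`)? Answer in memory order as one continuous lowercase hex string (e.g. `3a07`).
line 2 (jnz): pack op=0x2:6|imm=-4:10 = 0x0bfc; little→ fc 0b

fc0b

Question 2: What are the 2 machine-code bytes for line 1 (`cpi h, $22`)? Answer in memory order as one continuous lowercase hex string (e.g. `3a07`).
1. cpi fields op=0x22:6|rd=5:3|imm=22:7 → word 8a96h → 96 8a

968a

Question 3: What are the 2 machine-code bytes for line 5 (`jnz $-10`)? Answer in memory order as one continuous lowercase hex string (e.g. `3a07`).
5. jnz fields op=0x2:6|imm=-10:10 → word 0bf6h → f6 0b

f60b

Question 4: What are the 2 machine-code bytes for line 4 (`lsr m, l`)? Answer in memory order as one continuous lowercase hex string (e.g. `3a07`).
e047

L4: lsr op=0x11:6|rd=7:3|rs=6:3|pad=0:4 ⇒ 0x47e0 ⇒ little e0 47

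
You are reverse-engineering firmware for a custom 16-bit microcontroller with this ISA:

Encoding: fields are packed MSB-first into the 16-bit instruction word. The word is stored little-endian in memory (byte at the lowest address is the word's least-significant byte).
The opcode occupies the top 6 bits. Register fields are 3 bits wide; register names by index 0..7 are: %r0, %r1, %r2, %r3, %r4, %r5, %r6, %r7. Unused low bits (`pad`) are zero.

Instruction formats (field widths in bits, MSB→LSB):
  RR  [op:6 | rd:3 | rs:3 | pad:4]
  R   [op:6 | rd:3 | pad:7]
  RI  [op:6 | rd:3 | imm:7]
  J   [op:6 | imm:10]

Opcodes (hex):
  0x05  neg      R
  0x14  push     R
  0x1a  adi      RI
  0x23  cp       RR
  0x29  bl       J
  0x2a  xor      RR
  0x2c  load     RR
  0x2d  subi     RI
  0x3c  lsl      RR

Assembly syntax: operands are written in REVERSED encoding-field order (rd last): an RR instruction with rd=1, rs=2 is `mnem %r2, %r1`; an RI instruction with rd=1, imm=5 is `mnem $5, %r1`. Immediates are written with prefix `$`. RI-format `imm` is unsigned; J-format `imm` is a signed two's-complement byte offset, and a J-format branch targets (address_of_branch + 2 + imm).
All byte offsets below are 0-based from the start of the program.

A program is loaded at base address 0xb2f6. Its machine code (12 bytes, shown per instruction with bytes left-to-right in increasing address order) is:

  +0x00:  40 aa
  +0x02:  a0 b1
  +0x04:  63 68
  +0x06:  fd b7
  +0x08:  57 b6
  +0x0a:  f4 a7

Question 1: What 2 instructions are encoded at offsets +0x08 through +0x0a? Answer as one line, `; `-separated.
subi $87, %r4; bl $-12

[08] 57 b6 → 0xb657
  opcode bits[15:10]=0x2d: subi/RI
  rd@[9:7]=0x4 ⇒ %r4
  imm@[6:0]=0x57 ⇒ $87
[0a] f4 a7 → 0xa7f4
  opcode bits[15:10]=0x29: bl/J
  imm@[9:0]=0x3f4 (s10→-12) ⇒ $-12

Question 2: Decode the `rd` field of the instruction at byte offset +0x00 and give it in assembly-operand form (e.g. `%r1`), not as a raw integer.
[00] 40 aa → 0xaa40
  op=0xaa40>>10=0x2a ⇒ xor (RR)
  rd: (w>>7)&0x7=0x4 → %r4
  rs: (w>>4)&0x7=0x4 → %r4

%r4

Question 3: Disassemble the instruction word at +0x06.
subi $125, %r7

+0x06: fd b7 ⇒ word 0xb7fd (little)
  opcode bits[15:10]=0x2d: subi/RI
  [9:7] rd=7 = %r7
  [6:0] imm=125 = $125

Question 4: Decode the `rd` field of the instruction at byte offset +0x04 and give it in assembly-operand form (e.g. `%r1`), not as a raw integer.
off 0x04: read 63 68 as little → 0x6863
  op=0x6863>>10=0x1a ⇒ adi (RI)
  rd: (w>>7)&0x7=0x0 → %r0
  imm: (w>>0)&0x7f=0x63 → $99

%r0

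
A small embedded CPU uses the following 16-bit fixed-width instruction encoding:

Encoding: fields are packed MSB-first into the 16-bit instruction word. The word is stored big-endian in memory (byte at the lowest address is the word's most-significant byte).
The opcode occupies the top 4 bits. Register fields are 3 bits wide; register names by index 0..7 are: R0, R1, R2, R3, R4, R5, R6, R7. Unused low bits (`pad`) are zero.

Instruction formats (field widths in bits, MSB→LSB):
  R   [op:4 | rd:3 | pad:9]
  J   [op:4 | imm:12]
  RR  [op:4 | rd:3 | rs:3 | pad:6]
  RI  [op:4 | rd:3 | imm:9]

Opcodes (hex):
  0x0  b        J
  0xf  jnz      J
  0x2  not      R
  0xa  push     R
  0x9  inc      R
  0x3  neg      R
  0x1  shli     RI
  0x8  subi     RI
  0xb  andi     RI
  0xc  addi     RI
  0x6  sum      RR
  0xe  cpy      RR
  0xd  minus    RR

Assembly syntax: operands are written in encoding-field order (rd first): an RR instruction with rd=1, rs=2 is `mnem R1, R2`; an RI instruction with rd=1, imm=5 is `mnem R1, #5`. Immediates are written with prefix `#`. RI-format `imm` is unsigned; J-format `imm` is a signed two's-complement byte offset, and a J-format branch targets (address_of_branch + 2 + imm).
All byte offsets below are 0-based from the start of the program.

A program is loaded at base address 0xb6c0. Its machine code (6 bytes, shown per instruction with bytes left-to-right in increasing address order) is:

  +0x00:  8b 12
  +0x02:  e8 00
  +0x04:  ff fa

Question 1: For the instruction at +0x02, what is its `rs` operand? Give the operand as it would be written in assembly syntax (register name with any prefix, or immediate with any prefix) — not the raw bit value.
+0x02: e8 00 ⇒ word 0xe800 (big)
  opcode bits[15:12]=0xe: cpy/RR
  [11:9] rd=4 = R4
  [8:6] rs=0 = R0

R0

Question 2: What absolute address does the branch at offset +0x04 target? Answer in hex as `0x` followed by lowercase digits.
0xb6c0

@+04  big-endian(ff fa) = 0xfffa
  opcode bits[15:12]=0xf: jnz/J
  imm@[11:0]=0xffa (s12→-6) ⇒ #-6
  target = base 0xb6c0 + off 0x04 + 2 + imm -6 = 0xb6c0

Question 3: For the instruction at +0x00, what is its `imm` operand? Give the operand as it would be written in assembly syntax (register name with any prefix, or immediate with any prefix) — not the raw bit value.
@+00  big-endian(8b 12) = 0x8b12
  op=0x8b12>>12=0x8 ⇒ subi (RI)
  [11:9] rd=5 = R5
  [8:0] imm=274 = #274

#274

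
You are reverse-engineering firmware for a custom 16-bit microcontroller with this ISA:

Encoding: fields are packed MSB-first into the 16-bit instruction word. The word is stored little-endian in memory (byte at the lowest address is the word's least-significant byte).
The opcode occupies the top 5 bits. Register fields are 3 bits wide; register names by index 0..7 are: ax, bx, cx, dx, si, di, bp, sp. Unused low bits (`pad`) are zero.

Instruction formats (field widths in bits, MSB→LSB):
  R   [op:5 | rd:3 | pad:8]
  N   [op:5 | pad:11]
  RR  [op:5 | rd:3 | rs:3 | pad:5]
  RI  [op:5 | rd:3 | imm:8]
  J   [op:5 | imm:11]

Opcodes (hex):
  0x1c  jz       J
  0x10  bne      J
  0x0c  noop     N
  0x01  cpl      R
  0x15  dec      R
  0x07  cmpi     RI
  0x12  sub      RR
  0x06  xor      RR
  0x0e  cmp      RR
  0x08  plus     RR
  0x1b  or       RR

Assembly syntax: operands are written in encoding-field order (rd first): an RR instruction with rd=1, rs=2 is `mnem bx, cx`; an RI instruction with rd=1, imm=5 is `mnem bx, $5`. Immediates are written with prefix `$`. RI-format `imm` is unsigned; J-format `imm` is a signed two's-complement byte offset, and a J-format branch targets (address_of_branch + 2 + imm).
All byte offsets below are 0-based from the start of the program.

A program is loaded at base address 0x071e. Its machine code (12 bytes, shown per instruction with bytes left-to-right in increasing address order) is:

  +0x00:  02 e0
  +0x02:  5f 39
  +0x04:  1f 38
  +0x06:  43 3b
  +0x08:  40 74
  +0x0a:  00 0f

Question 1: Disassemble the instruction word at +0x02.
cmpi bx, $95

@+02  little-endian(5f 39) = 0x395f
  opcode bits[15:11]=0x7: cmpi/RI
  rd@[10:8]=0x1 ⇒ bx
  imm@[7:0]=0x5f ⇒ $95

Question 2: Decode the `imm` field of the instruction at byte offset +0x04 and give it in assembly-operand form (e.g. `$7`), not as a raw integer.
$31

@+04  little-endian(1f 38) = 0x381f
  top 5b → 0x7 → cmpi [RI]
  [10:8] rd=0 = ax
  [7:0] imm=31 = $31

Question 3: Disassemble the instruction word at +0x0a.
cpl sp

@+0a  little-endian(00 0f) = 0x0f00
  opcode bits[15:11]=0x1: cpl/R
  rd: (w>>8)&0x7=0x7 → sp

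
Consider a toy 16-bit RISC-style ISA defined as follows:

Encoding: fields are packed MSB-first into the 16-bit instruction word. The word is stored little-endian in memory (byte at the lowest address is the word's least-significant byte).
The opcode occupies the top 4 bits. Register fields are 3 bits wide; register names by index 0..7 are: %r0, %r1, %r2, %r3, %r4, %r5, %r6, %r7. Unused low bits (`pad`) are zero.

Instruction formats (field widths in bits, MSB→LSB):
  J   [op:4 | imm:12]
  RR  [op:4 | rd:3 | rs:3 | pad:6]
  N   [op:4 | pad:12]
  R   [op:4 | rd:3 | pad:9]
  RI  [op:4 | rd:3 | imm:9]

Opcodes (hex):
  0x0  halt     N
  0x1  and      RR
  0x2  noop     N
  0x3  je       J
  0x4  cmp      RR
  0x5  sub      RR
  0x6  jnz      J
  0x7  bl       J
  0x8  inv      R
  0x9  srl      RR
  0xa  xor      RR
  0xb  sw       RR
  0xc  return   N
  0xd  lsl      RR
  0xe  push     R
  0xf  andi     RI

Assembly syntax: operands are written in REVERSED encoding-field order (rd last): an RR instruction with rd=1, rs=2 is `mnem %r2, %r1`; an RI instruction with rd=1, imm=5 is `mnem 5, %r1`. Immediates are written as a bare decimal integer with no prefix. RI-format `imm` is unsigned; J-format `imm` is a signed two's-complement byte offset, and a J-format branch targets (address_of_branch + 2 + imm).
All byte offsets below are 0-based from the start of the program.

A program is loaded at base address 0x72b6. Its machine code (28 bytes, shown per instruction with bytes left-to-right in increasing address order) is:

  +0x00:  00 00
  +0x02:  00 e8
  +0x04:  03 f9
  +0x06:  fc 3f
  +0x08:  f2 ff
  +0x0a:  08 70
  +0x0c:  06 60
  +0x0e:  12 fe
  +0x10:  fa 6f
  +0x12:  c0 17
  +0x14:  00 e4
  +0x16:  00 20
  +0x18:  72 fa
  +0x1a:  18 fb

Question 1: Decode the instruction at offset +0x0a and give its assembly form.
@+0a  little-endian(08 70) = 0x7008
  op=0x7008>>12=0x7 ⇒ bl (J)
  [11:0] imm=8 = 8

bl 8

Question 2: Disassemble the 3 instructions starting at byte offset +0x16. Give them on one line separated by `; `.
[16] 00 20 → 0x2000
  op=0x2000>>12=0x2 ⇒ noop (N)
[18] 72 fa → 0xfa72
  op=0xfa72>>12=0xf ⇒ andi (RI)
  rd@[11:9]=0x5 ⇒ %r5
  imm@[8:0]=0x72 ⇒ 114
[1a] 18 fb → 0xfb18
  op=0xfb18>>12=0xf ⇒ andi (RI)
  rd@[11:9]=0x5 ⇒ %r5
  imm@[8:0]=0x118 ⇒ 280

noop; andi 114, %r5; andi 280, %r5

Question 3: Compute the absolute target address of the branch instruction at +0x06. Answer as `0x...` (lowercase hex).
off 0x06: read fc 3f as little → 0x3ffc
  opcode bits[15:12]=0x3: je/J
  imm: (w>>0)&0xfff=0xffc (s12→-4) → -4
  target = base 0x72b6 + off 0x06 + 2 + imm -4 = 0x72ba

0x72ba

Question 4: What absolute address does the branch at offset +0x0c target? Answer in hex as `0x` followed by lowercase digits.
@+0c  little-endian(06 60) = 0x6006
  opcode bits[15:12]=0x6: jnz/J
  imm: (w>>0)&0xfff=0x6 → 6
  target = base 0x72b6 + off 0x0c + 2 + imm 6 = 0x72ca

0x72ca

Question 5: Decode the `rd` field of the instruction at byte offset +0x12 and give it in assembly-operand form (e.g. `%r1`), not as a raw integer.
%r3

[12] c0 17 → 0x17c0
  op=0x17c0>>12=0x1 ⇒ and (RR)
  rd: (w>>9)&0x7=0x3 → %r3
  rs: (w>>6)&0x7=0x7 → %r7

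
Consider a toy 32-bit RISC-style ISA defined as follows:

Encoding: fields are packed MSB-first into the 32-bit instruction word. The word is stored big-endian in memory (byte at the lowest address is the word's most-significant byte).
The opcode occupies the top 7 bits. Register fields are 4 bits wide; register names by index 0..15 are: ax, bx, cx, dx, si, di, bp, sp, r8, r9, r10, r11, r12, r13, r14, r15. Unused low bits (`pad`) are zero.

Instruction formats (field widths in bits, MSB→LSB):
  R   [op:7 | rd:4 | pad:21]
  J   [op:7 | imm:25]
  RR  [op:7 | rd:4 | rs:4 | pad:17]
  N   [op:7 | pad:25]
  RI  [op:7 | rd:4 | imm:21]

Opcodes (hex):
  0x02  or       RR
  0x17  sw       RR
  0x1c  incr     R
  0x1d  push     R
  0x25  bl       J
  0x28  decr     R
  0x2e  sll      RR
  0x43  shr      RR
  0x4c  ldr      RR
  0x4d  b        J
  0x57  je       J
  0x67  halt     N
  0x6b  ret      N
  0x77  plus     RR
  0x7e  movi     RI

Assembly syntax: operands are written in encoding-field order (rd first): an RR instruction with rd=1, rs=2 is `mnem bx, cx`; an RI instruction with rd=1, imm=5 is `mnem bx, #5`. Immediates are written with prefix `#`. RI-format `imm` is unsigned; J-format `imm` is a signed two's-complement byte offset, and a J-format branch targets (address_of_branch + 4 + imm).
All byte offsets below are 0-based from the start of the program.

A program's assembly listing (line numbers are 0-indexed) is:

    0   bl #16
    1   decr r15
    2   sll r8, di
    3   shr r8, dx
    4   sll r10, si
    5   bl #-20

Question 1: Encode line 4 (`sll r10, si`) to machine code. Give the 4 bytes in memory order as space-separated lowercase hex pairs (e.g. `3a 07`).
4. sll fields op=0x2e:7|rd=10:4|rs=4:4|pad=0:17 → word 5d480000h → 5d 48 00 00

5d 48 00 00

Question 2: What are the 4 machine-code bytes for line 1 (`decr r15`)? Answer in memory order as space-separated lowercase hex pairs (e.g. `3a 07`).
line 1 (decr): pack op=0x28:7|rd=15:4|pad=0:21 = 0x51e00000; big→ 51 e0 00 00

51 e0 00 00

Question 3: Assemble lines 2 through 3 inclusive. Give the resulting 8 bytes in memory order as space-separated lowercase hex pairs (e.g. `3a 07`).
5d 0a 00 00 87 06 00 00

L2: sll op=0x2e:7|rd=8:4|rs=5:4|pad=0:17 ⇒ 0x5d0a0000 ⇒ big 5d 0a 00 00
L3: shr op=0x43:7|rd=8:4|rs=3:4|pad=0:17 ⇒ 0x87060000 ⇒ big 87 06 00 00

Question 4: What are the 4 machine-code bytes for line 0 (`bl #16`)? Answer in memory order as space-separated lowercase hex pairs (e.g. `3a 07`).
4a 00 00 10

L0: bl op=0x25:7|imm=16:25 ⇒ 0x4a000010 ⇒ big 4a 00 00 10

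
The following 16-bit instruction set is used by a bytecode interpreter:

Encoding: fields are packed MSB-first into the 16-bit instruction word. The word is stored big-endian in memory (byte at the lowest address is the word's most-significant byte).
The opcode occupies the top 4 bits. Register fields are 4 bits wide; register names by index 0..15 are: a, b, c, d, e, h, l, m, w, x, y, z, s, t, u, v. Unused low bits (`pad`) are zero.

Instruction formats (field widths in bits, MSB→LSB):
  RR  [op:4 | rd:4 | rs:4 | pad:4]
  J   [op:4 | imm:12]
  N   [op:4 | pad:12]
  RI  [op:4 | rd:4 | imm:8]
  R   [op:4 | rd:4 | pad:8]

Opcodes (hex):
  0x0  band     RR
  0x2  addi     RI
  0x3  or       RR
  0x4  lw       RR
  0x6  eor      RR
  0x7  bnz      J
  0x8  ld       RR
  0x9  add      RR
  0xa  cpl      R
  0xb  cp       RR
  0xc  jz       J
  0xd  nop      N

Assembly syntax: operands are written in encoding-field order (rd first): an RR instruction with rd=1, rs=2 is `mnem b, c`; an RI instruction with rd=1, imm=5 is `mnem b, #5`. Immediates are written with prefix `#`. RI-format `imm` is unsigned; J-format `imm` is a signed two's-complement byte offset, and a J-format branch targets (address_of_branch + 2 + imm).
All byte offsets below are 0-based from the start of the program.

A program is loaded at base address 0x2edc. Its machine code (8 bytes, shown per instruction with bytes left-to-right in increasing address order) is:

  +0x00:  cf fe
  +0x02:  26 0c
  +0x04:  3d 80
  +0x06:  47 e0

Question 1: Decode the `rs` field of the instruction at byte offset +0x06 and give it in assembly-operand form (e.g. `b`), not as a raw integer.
u

@+06  big-endian(47 e0) = 0x47e0
  opcode bits[15:12]=0x4: lw/RR
  rd@[11:8]=0x7 ⇒ m
  rs@[7:4]=0xe ⇒ u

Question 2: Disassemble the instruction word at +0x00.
jz #-2

@+00  big-endian(cf fe) = 0xcffe
  top 4b → 0xc → jz [J]
  imm: (w>>0)&0xfff=0xffe (s12→-2) → #-2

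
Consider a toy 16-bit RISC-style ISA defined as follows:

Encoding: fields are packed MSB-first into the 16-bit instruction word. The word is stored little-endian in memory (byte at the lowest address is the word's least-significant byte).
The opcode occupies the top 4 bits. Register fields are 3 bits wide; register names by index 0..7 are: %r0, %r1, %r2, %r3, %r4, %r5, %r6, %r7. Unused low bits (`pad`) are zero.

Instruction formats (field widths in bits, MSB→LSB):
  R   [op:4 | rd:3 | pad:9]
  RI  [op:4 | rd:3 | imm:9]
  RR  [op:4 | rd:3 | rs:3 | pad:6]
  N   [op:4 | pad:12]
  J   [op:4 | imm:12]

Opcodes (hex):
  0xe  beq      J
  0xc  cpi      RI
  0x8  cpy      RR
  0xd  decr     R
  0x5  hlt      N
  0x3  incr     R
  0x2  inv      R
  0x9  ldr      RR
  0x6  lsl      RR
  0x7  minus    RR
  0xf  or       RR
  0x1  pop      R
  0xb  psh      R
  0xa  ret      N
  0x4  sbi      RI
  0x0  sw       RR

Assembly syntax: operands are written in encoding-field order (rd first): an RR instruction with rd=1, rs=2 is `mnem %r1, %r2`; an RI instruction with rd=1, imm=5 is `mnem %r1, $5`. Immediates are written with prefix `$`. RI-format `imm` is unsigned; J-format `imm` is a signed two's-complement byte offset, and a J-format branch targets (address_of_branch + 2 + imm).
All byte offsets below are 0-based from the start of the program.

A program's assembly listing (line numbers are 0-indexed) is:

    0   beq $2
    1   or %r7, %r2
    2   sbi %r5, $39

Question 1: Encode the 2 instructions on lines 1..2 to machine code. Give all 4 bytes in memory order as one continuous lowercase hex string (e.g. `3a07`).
L1: or op=0xf:4|rd=7:3|rs=2:3|pad=0:6 ⇒ 0xfe80 ⇒ little 80 fe
L2: sbi op=0x4:4|rd=5:3|imm=39:9 ⇒ 0x4a27 ⇒ little 27 4a

80fe274a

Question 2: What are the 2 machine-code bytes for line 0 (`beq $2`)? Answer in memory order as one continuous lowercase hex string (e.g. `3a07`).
02e0

line 0 (beq): pack op=0xe:4|imm=2:12 = 0xe002; little→ 02 e0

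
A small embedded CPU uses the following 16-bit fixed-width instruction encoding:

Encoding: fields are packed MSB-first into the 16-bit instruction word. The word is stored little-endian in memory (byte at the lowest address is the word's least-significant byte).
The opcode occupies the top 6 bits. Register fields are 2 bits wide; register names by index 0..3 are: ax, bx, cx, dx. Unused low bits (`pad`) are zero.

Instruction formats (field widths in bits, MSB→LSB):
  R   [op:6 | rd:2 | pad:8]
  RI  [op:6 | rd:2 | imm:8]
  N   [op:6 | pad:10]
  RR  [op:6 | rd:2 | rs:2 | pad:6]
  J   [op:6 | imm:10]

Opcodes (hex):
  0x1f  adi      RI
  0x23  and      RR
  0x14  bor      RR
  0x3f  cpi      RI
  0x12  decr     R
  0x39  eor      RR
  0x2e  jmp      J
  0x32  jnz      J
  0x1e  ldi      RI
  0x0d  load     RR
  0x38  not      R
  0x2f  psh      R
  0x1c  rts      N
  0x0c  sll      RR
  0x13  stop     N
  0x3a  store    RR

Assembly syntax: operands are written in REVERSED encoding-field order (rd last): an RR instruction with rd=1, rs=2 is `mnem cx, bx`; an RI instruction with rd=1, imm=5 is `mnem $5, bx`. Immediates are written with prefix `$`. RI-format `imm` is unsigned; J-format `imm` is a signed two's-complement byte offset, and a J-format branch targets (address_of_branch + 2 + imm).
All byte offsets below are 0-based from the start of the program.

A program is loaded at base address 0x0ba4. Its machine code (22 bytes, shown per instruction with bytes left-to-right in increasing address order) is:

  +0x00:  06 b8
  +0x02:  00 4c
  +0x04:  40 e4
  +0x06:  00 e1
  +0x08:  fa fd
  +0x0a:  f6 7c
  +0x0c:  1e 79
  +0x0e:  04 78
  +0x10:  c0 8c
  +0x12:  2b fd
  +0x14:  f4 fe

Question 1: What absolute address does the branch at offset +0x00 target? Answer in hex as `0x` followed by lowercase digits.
0x0bac

@+00  little-endian(06 b8) = 0xb806
  op=0xb806>>10=0x2e ⇒ jmp (J)
  imm@[9:0]=0x6 ⇒ $6
  target = base 0x0ba4 + off 0x00 + 2 + imm 6 = 0x0bac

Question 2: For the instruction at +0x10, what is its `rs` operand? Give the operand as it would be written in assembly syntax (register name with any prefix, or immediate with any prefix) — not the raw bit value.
@+10  little-endian(c0 8c) = 0x8cc0
  opcode bits[15:10]=0x23: and/RR
  rd: (w>>8)&0x3=0x0 → ax
  rs: (w>>6)&0x3=0x3 → dx

dx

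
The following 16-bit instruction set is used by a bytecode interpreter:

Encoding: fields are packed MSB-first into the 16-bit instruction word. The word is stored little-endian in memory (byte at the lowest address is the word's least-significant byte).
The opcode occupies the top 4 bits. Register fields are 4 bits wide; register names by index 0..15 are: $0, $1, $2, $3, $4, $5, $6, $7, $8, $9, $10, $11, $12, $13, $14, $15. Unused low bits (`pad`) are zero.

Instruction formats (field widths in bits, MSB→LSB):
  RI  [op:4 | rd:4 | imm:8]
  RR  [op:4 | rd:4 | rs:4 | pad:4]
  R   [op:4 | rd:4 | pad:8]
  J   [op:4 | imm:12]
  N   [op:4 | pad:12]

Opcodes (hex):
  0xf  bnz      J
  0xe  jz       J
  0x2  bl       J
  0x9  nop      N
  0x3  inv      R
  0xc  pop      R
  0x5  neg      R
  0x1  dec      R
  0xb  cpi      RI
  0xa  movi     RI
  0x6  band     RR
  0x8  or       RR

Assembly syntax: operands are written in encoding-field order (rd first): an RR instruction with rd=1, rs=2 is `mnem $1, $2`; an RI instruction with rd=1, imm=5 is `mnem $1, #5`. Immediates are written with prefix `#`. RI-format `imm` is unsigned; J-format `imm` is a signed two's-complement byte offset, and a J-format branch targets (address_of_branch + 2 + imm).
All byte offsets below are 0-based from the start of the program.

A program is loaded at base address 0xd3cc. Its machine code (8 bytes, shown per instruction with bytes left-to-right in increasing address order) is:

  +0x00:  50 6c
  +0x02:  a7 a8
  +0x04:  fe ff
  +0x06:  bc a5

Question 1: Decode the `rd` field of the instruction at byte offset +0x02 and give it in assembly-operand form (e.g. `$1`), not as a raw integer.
$8

+0x02: a7 a8 ⇒ word 0xa8a7 (little)
  top 4b → 0xa → movi [RI]
  [11:8] rd=8 = $8
  [7:0] imm=167 = #167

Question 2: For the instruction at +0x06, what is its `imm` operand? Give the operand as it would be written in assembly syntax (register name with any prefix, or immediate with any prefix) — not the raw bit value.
#188

[06] bc a5 → 0xa5bc
  op=0xa5bc>>12=0xa ⇒ movi (RI)
  [11:8] rd=5 = $5
  [7:0] imm=188 = #188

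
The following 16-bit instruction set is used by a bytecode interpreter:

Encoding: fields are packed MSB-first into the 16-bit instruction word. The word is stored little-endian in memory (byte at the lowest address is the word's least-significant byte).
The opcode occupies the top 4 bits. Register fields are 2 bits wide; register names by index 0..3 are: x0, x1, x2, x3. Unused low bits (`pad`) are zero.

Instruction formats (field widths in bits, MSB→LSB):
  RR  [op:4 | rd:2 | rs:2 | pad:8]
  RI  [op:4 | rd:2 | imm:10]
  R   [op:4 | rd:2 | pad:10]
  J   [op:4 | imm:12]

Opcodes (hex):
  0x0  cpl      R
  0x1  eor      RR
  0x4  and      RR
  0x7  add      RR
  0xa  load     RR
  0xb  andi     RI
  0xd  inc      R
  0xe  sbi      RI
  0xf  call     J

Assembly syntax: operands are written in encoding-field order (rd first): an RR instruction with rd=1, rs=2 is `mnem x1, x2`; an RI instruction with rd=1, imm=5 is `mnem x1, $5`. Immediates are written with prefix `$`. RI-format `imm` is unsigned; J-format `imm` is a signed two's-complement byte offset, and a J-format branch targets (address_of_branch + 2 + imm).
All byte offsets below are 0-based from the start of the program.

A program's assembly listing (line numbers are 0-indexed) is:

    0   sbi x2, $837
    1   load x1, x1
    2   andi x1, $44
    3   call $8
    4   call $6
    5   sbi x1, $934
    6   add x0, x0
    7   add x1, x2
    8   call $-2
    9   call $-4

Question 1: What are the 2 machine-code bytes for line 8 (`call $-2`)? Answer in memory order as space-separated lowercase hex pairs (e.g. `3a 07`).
line 8 (call): pack op=0xf:4|imm=-2:12 = 0xfffe; little→ fe ff

fe ff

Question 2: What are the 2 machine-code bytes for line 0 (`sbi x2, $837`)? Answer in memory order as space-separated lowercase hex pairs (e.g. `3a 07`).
45 eb

line 0 (sbi): pack op=0xe:4|rd=2:2|imm=837:10 = 0xeb45; little→ 45 eb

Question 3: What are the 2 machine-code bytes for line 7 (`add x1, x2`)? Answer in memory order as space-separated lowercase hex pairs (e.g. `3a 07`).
00 76

line 7 (add): pack op=0x7:4|rd=1:2|rs=2:2|pad=0:8 = 0x7600; little→ 00 76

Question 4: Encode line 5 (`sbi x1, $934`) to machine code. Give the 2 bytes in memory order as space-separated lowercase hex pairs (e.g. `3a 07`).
a6 e7

line 5 (sbi): pack op=0xe:4|rd=1:2|imm=934:10 = 0xe7a6; little→ a6 e7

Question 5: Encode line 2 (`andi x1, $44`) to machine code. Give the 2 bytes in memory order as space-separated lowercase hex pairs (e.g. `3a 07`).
2. andi fields op=0xb:4|rd=1:2|imm=44:10 → word b42ch → 2c b4

2c b4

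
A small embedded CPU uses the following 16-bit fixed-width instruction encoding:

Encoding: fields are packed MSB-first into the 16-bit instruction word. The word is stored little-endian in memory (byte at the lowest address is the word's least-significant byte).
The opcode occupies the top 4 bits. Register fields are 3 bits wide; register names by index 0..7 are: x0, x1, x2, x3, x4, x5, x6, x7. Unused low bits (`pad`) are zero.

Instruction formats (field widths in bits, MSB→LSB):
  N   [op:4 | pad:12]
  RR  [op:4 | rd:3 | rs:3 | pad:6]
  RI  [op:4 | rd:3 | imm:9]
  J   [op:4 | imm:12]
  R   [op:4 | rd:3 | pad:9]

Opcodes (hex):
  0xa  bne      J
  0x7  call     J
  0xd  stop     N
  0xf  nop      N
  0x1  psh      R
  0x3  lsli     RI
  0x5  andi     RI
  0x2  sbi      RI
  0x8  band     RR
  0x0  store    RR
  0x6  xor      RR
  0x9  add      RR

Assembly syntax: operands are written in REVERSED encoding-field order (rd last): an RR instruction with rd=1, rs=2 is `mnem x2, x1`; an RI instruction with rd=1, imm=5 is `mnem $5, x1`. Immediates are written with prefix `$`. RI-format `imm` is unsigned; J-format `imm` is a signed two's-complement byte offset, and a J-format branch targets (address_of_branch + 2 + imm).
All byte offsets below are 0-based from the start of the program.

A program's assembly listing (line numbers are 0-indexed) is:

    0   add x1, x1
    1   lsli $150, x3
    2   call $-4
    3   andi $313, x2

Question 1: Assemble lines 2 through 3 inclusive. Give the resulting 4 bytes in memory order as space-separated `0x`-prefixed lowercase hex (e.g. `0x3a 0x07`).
0xfc 0x7f 0x39 0x55

line 2 (call): pack op=0x7:4|imm=-4:12 = 0x7ffc; little→ fc 7f
line 3 (andi): pack op=0x5:4|rd=2:3|imm=313:9 = 0x5539; little→ 39 55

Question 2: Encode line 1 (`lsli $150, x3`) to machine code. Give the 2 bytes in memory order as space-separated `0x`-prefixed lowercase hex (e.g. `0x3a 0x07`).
L1: lsli op=0x3:4|rd=3:3|imm=150:9 ⇒ 0x3696 ⇒ little 96 36

0x96 0x36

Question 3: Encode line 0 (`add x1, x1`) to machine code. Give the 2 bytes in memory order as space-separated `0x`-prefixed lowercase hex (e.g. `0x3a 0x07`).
0x40 0x92

0. add fields op=0x9:4|rd=1:3|rs=1:3|pad=0:6 → word 9240h → 40 92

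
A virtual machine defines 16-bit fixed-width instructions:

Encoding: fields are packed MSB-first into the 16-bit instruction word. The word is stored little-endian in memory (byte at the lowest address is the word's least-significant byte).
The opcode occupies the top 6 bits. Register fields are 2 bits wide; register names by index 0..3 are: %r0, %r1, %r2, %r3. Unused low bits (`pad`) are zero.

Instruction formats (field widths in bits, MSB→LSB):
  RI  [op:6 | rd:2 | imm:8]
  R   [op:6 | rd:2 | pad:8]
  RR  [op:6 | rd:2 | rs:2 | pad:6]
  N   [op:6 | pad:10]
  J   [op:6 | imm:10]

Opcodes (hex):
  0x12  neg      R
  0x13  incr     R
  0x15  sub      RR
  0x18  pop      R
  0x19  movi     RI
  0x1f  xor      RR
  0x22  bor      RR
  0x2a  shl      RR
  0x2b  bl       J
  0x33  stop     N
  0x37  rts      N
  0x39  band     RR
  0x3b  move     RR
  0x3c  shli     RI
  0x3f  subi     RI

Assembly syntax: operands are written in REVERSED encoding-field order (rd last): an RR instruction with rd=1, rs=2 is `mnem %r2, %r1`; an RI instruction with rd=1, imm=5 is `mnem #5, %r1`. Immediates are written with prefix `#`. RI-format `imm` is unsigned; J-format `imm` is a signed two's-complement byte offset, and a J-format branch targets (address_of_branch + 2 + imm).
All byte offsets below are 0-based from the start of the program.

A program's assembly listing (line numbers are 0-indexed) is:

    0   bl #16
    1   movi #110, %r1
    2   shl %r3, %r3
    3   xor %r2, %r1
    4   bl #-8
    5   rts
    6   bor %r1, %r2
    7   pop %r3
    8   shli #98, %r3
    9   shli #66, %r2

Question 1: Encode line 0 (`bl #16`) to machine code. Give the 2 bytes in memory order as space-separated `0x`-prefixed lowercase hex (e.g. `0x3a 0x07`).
line 0 (bl): pack op=0x2b:6|imm=16:10 = 0xac10; little→ 10 ac

0x10 0xac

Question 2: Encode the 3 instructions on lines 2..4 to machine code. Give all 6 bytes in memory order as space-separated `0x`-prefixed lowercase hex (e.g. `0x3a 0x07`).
0xc0 0xab 0x80 0x7d 0xf8 0xaf

L2: shl op=0x2a:6|rd=3:2|rs=3:2|pad=0:6 ⇒ 0xabc0 ⇒ little c0 ab
L3: xor op=0x1f:6|rd=1:2|rs=2:2|pad=0:6 ⇒ 0x7d80 ⇒ little 80 7d
L4: bl op=0x2b:6|imm=-8:10 ⇒ 0xaff8 ⇒ little f8 af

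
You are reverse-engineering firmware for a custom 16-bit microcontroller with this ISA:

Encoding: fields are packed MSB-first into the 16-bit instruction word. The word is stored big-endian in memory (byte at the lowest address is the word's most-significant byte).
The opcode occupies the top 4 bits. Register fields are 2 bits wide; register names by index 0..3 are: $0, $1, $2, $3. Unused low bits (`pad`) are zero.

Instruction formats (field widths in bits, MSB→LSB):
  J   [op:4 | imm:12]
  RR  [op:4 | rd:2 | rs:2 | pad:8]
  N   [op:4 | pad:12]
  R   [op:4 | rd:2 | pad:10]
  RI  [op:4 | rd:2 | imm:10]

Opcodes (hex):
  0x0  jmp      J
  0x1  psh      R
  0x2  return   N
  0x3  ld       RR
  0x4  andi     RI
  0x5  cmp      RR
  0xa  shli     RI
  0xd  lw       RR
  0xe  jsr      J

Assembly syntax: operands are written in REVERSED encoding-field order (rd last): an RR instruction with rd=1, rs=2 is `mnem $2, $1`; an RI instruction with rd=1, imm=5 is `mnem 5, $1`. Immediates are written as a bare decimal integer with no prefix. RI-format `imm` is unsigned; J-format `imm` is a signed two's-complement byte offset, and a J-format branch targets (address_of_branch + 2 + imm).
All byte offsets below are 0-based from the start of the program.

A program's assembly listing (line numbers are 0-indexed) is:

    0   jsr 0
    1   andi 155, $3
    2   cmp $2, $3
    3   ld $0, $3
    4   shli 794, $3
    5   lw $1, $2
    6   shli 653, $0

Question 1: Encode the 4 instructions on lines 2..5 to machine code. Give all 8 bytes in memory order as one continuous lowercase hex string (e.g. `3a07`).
5e003c00af1ad900

2. cmp fields op=0x5:4|rd=3:2|rs=2:2|pad=0:8 → word 5e00h → 5e 00
3. ld fields op=0x3:4|rd=3:2|rs=0:2|pad=0:8 → word 3c00h → 3c 00
4. shli fields op=0xa:4|rd=3:2|imm=794:10 → word af1ah → af 1a
5. lw fields op=0xd:4|rd=2:2|rs=1:2|pad=0:8 → word d900h → d9 00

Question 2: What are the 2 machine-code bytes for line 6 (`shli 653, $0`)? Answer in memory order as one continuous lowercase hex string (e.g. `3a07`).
a28d

L6: shli op=0xa:4|rd=0:2|imm=653:10 ⇒ 0xa28d ⇒ big a2 8d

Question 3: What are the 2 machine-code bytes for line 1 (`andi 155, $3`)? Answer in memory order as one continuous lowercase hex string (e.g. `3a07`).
4c9b

L1: andi op=0x4:4|rd=3:2|imm=155:10 ⇒ 0x4c9b ⇒ big 4c 9b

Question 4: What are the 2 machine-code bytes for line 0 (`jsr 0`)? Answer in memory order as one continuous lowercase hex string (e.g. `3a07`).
L0: jsr op=0xe:4|imm=0:12 ⇒ 0xe000 ⇒ big e0 00

e000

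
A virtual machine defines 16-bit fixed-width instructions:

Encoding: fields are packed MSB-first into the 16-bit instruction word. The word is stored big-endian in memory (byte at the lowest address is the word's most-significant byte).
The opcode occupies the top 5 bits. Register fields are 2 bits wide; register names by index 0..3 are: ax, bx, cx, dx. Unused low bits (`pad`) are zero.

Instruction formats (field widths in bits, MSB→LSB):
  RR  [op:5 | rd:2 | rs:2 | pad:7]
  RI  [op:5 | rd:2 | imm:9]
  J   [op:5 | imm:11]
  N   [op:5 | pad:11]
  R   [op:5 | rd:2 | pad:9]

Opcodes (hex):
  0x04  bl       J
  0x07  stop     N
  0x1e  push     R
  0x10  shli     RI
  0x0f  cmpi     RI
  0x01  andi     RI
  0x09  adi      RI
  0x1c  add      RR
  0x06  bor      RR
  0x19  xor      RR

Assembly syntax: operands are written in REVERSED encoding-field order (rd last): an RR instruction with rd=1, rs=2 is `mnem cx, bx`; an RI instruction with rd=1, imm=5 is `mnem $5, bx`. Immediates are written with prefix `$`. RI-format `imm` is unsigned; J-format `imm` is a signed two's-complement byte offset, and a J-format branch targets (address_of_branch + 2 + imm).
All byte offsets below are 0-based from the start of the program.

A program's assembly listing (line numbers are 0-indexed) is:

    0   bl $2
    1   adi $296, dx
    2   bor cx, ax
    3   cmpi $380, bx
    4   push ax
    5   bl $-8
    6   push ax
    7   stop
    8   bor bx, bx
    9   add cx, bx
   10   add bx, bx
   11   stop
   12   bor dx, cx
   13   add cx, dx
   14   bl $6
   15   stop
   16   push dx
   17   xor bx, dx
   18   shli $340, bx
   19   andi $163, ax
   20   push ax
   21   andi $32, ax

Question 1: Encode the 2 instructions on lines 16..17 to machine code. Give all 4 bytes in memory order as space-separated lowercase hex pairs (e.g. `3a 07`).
16. push fields op=0x1e:5|rd=3:2|pad=0:9 → word f600h → f6 00
17. xor fields op=0x19:5|rd=3:2|rs=1:2|pad=0:7 → word ce80h → ce 80

f6 00 ce 80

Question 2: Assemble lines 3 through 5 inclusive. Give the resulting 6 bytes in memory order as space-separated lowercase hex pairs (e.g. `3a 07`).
3. cmpi fields op=0xf:5|rd=1:2|imm=380:9 → word 7b7ch → 7b 7c
4. push fields op=0x1e:5|rd=0:2|pad=0:9 → word f000h → f0 00
5. bl fields op=0x4:5|imm=-8:11 → word 27f8h → 27 f8

7b 7c f0 00 27 f8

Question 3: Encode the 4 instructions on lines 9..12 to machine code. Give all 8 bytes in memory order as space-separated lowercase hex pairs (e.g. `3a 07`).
9. add fields op=0x1c:5|rd=1:2|rs=2:2|pad=0:7 → word e300h → e3 00
10. add fields op=0x1c:5|rd=1:2|rs=1:2|pad=0:7 → word e280h → e2 80
11. stop fields op=0x7:5|pad=0:11 → word 3800h → 38 00
12. bor fields op=0x6:5|rd=2:2|rs=3:2|pad=0:7 → word 3580h → 35 80

e3 00 e2 80 38 00 35 80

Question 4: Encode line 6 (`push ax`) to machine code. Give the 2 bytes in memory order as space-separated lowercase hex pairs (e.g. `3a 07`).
6. push fields op=0x1e:5|rd=0:2|pad=0:9 → word f000h → f0 00

f0 00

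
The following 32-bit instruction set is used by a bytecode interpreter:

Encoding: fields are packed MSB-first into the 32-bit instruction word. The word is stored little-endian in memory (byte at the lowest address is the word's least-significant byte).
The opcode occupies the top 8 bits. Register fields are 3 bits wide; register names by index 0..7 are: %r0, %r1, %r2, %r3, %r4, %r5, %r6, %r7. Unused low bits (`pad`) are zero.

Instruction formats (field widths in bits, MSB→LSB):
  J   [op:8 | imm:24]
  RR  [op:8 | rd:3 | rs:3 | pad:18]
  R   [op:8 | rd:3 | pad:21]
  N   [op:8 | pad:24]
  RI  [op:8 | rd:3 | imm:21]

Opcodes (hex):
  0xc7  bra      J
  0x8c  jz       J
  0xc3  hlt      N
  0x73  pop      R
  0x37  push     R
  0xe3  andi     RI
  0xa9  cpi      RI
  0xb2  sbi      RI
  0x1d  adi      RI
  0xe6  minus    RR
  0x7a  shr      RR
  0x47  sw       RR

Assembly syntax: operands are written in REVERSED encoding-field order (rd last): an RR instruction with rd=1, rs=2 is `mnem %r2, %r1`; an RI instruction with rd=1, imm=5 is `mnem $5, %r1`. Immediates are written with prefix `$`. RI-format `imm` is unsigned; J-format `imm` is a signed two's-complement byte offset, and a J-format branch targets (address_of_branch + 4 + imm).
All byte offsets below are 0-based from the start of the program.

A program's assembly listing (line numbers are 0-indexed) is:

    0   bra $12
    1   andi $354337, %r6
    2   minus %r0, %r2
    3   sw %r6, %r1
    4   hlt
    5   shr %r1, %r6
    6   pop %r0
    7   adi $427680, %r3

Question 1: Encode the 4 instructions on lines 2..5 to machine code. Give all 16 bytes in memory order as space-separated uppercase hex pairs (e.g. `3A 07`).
00 00 40 E6 00 00 38 47 00 00 00 C3 00 00 C4 7A

line 2 (minus): pack op=0xe6:8|rd=2:3|rs=0:3|pad=0:18 = 0xe6400000; little→ 00 00 40 e6
line 3 (sw): pack op=0x47:8|rd=1:3|rs=6:3|pad=0:18 = 0x47380000; little→ 00 00 38 47
line 4 (hlt): pack op=0xc3:8|pad=0:24 = 0xc3000000; little→ 00 00 00 c3
line 5 (shr): pack op=0x7a:8|rd=6:3|rs=1:3|pad=0:18 = 0x7ac40000; little→ 00 00 c4 7a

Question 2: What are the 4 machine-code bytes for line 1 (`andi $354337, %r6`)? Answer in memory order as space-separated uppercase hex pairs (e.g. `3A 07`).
21 68 C5 E3

line 1 (andi): pack op=0xe3:8|rd=6:3|imm=354337:21 = 0xe3c56821; little→ 21 68 c5 e3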